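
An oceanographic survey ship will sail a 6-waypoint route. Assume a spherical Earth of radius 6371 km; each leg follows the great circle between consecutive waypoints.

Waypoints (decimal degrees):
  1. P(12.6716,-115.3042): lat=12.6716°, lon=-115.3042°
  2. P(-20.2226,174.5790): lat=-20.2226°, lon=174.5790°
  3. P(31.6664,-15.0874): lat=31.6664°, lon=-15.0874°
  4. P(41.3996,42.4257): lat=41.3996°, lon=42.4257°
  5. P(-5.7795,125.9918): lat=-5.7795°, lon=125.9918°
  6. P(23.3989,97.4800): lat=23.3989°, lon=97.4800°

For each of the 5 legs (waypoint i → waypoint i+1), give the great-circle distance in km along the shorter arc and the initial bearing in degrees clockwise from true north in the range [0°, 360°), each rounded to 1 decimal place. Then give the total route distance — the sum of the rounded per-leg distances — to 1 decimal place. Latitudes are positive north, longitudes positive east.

Leg 1: φ1=0.2211611, φ2=-0.3529510, Δφ=-0.5741121, Δλ=5.0594163 rad; a=sin²(Δφ/2)+cosφ1·cosφ2·sin²(Δλ/2)=0.3822305662; c=2·atan2(√a, √(1-a))=1.333023328; dist=6371·c=8492.692 ≈ 8492.7 km; running total=8492.7 km
Leg 1 bearing: y=sinΔλ·cosφ2=-0.88241932, x=cosφ1·sinφ2-sinφ1·cosφ2·cosΔλ=-0.40725616; θ=atan2(y, x)=-114.7744° <0 so +360° → 245.2256° ≈ 245.2°
Leg 2: φ1=-0.3529510, φ2=0.5526829, Δφ=0.9056339, Δλ=-3.3103032 rad; a=sin²(Δφ/2)+cosφ1·cosφ2·sin²(Δλ/2)=0.9843902966; c=2·atan2(√a, √(1-a))=2.891060361; dist=6371·c=18418.946 ≈ 18418.9 km; running total=26911.6 km
Leg 2 bearing: y=sinΔλ·cosφ2=0.14291252, x=cosφ1·sinφ2-sinφ1·cosφ2·cosΔλ=0.20258375; θ=atan2(y, x)=35.2010° ≈ 35.2°
Leg 3: φ1=0.5526829, φ2=0.7225593, Δφ=0.1698764, Δλ=1.0037930 rad; a=sin²(Δφ/2)+cosφ1·cosφ2·sin²(Δλ/2)=0.1549614336; c=2·atan2(√a, √(1-a))=0.809200704; dist=6371·c=5155.418 ≈ 5155.4 km; running total=32067.0 km
Leg 3 bearing: y=sinΔλ·cosφ2=0.63273329, x=cosφ1·sinφ2-sinφ1·cosφ2·cosΔλ=0.35134334; θ=atan2(y, x)=60.9575° ≈ 61.0°
Leg 4: φ1=0.7225593, φ2=-0.1008713, Δφ=-0.8234306, Δλ=1.4585036 rad; a=sin²(Δφ/2)+cosφ1·cosφ2·sin²(Δλ/2)=0.4914827173; c=2·atan2(√a, √(1-a))=1.553760937; dist=6371·c=9899.011 ≈ 9899.0 km; running total=41966.0 km
Leg 4 bearing: y=sinΔλ·cosφ2=0.98865061, x=cosφ1·sinφ2-sinφ1·cosφ2·cosΔλ=-0.14926418; θ=atan2(y, x)=98.5855° ≈ 98.6°
Leg 5: φ1=-0.1008713, φ2=0.4083878, Δφ=0.5092592, Δλ=-0.4976248 rad; a=sin²(Δφ/2)+cosφ1·cosφ2·sin²(Δλ/2)=0.1188177772; c=2·atan2(√a, √(1-a))=0.703837393; dist=6371·c=4484.148 ≈ 4484.1 km; running total=46450.1 km
Leg 5 bearing: y=sinΔλ·cosφ2=-0.43808440, x=cosφ1·sinφ2-sinφ1·cosφ2·cosΔλ=0.47632186; θ=atan2(y, x)=-42.6055° <0 so +360° → 317.3945° ≈ 317.4°

Leg 1: dist=8492.7 km, bearing=245.2°
Leg 2: dist=18418.9 km, bearing=35.2°
Leg 3: dist=5155.4 km, bearing=61.0°
Leg 4: dist=9899.0 km, bearing=98.6°
Leg 5: dist=4484.1 km, bearing=317.4°
Total: 46450.1 km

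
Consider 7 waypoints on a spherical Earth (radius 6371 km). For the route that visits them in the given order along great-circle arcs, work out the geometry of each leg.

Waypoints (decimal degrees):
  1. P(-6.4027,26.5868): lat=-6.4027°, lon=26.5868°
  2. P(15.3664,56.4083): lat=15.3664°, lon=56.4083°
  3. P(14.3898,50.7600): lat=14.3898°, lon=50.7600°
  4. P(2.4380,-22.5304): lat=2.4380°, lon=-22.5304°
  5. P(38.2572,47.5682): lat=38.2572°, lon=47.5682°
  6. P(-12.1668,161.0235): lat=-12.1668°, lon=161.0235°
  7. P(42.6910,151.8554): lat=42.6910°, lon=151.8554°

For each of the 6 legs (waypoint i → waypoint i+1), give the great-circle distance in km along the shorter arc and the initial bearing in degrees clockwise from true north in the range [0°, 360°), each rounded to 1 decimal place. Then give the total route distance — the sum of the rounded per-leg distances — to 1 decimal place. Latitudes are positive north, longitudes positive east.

Leg 1: φ1=-0.1117482, φ2=0.2681943, Δφ=0.3799425, Δλ=0.5204834 rad; a=sin²(Δφ/2)+cosφ1·cosφ2·sin²(Δλ/2)=0.0991023843; c=2·atan2(√a, √(1-a))=0.640503060; dist=6371·c=4080.645 ≈ 4080.6 km; running total=4080.6 km
Leg 1 bearing: y=sinΔλ·cosφ2=0.47952157, x=cosφ1·sinφ2-sinφ1·cosφ2·cosΔλ=0.35662791; θ=atan2(y, x)=53.3612° ≈ 53.4°
Leg 2: φ1=0.2681943, φ2=0.2511494, Δφ=-0.0170449, Δλ=-0.0985814 rad; a=sin²(Δφ/2)+cosφ1·cosφ2·sin²(Δλ/2)=0.0023400157; c=2·atan2(√a, √(1-a))=0.096785189; dist=6371·c=616.618 ≈ 616.6 km; running total=4697.2 km
Leg 2 bearing: y=sinΔλ·cosφ2=-0.09533409, x=cosφ1·sinφ2-sinφ1·cosφ2·cosΔλ=-0.01579784; θ=atan2(y, x)=-99.4090° <0 so +360° → 260.5910° ≈ 260.6°
Leg 3: φ1=0.2511494, φ2=0.0425511, Δφ=-0.2085983, Δλ=-1.2791588 rad; a=sin²(Δφ/2)+cosφ1·cosφ2·sin²(Δλ/2)=0.3555899285; c=2·atan2(√a, √(1-a))=1.277802095; dist=6371·c=8140.877 ≈ 8140.9 km; running total=12838.1 km
Leg 3 bearing: y=sinΔλ·cosφ2=-0.95690739, x=cosφ1·sinφ2-sinφ1·cosφ2·cosΔλ=-0.03018556; θ=atan2(y, x)=-91.8068° <0 so +360° → 268.1932° ≈ 268.2°
Leg 4: φ1=0.0425511, φ2=0.6677141, Δφ=0.6251630, Δλ=1.2234514 rad; a=sin²(Δφ/2)+cosφ1·cosφ2·sin²(Δλ/2)=0.3533025856; c=2·atan2(√a, √(1-a))=1.273020306; dist=6371·c=8110.412 ≈ 8110.4 km; running total=20948.5 km
Leg 4 bearing: y=sinΔλ·cosφ2=0.73834450, x=cosφ1·sinφ2-sinφ1·cosφ2·cosΔλ=0.60726179; θ=atan2(y, x)=50.5639° ≈ 50.6°
Leg 5: φ1=0.6677141, φ2=-0.2123507, Δφ=-0.8800648, Δλ=1.9801685 rad; a=sin²(Δφ/2)+cosφ1·cosφ2·sin²(Δλ/2)=0.7180155222; c=2·atan2(√a, √(1-a))=2.021979978; dist=6371·c=12882.034 ≈ 12882.0 km; running total=33830.5 km
Leg 5 bearing: y=sinΔλ·cosφ2=0.89676507, x=cosφ1·sinφ2-sinφ1·cosφ2·cosΔλ=0.07542774; θ=atan2(y, x)=85.1921° ≈ 85.2°
Leg 6: φ1=-0.2123507, φ2=0.7450985, Δφ=0.9574492, Δλ=-0.1600135 rad; a=sin²(Δφ/2)+cosφ1·cosφ2·sin²(Δλ/2)=0.2167856010; c=2·atan2(√a, √(1-a))=0.968630359; dist=6371·c=6171.144 ≈ 6171.1 km; running total=40001.6 km
Leg 6 bearing: y=sinΔλ·cosφ2=-0.11711206, x=cosφ1·sinφ2-sinφ1·cosφ2·cosΔλ=0.81574701; θ=atan2(y, x)=-8.1698° <0 so +360° → 351.8302° ≈ 351.8°

Leg 1: dist=4080.6 km, bearing=53.4°
Leg 2: dist=616.6 km, bearing=260.6°
Leg 3: dist=8140.9 km, bearing=268.2°
Leg 4: dist=8110.4 km, bearing=50.6°
Leg 5: dist=12882.0 km, bearing=85.2°
Leg 6: dist=6171.1 km, bearing=351.8°
Total: 40001.6 km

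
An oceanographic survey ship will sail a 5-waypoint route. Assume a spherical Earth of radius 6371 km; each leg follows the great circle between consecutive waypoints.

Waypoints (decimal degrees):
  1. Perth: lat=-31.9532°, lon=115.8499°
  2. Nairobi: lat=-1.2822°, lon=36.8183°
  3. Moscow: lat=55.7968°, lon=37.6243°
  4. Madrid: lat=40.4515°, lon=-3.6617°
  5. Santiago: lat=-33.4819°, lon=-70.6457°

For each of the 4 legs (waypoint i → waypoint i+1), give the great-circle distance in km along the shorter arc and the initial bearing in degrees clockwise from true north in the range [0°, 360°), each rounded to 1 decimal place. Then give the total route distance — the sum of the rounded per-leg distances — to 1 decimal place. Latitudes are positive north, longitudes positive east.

Leg 1: dist=8898.2 km, bearing=274.8°
Leg 2: dist=6347.3 km, bearing=0.5°
Leg 3: dist=3436.5 km, bearing=257.8°
Leg 4: dist=10708.3 km, bearing=230.6°
Total: 29390.3 km

Leg 1: φ1=-0.5576885, φ2=-0.0223786, Δφ=0.5353099, Δλ=-1.3793616 rad; a=sin²(Δφ/2)+cosφ1·cosφ2·sin²(Δλ/2)=0.4133798508; c=2·atan2(√a, √(1-a))=1.396677558; dist=6371·c=8898.233 ≈ 8898.2 km; running total=8898.2 km
Leg 1 bearing: y=sinΔλ·cosφ2=-0.98148645, x=cosφ1·sinφ2-sinφ1·cosφ2·cosΔλ=0.08168317; θ=atan2(y, x)=-85.2426° <0 so +360° → 274.7574° ≈ 274.8°
Leg 2: φ1=-0.0223786, φ2=0.9738379, Δφ=0.9962165, Δλ=0.0140674 rad; a=sin²(Δφ/2)+cosφ1·cosφ2·sin²(Δλ/2)=0.2282867275; c=2·atan2(√a, √(1-a))=0.996282725; dist=6371·c=6347.317 ≈ 6347.3 km; running total=15245.5 km
Leg 2 bearing: y=sinΔλ·cosφ2=0.00790741, x=cosφ1·sinφ2-sinφ1·cosφ2·cosΔλ=0.83941948; θ=atan2(y, x)=0.5397° ≈ 0.5°
Leg 3: φ1=0.9738379, φ2=0.7060119, Δφ=-0.2678260, Δλ=-0.7205766 rad; a=sin²(Δφ/2)+cosφ1·cosφ2·sin²(Δλ/2)=0.0709903423; c=2·atan2(√a, √(1-a))=0.539395509; dist=6371·c=3436.489 ≈ 3436.5 km; running total=18682.0 km
Leg 3 bearing: y=sinΔλ·cosφ2=-0.50209216, x=cosφ1·sinφ2-sinφ1·cosφ2·cosΔλ=-0.10819575; θ=atan2(y, x)=-102.1607° <0 so +360° → 257.8393° ≈ 257.8°
Leg 4: φ1=0.7060119, φ2=-0.5843694, Δφ=-1.2903813, Δλ=-1.1690913 rad; a=sin²(Δφ/2)+cosφ1·cosφ2·sin²(Δλ/2)=0.5548873425; c=2·atan2(√a, √(1-a))=1.680792689; dist=6371·c=10708.330 ≈ 10708.3 km; running total=29390.3 km
Leg 4 bearing: y=sinΔλ·cosφ2=-0.76766537, x=cosφ1·sinφ2-sinφ1·cosφ2·cosΔλ=-0.63137897; θ=atan2(y, x)=-129.4361° <0 so +360° → 230.5639° ≈ 230.6°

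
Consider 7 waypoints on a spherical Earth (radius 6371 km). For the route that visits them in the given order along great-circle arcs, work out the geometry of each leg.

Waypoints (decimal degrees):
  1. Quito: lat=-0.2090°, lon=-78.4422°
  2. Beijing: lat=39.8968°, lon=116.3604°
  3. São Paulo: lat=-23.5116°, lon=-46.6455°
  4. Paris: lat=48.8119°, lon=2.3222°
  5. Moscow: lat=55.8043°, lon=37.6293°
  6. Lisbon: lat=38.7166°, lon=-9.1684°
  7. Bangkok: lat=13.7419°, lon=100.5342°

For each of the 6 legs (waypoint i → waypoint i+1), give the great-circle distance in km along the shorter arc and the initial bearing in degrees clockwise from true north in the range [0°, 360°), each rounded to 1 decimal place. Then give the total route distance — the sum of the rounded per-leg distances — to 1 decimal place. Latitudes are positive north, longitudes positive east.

Leg 1: φ1=-0.0036477, φ2=0.6963305, Δφ=0.6999783, Δλ=3.3999468 rad; a=sin²(Δφ/2)+cosφ1·cosφ2·sin²(Δλ/2)=0.8720368487; c=2·atan2(√a, √(1-a))=2.409943617; dist=6371·c=15353.751 ≈ 15353.8 km; running total=15353.8 km
Leg 1 bearing: y=sinΔλ·cosφ2=-0.19601189, x=cosφ1·sinφ2-sinφ1·cosφ2·cosΔλ=0.63869685; θ=atan2(y, x)=-17.0609° <0 so +360° → 342.9391° ≈ 342.9°
Leg 2: φ1=0.6963305, φ2=-0.4103548, Δφ=-1.1066854, Δλ=-2.8449897 rad; a=sin²(Δφ/2)+cosφ1·cosφ2·sin²(Δλ/2)=0.9643340608; c=2·atan2(√a, √(1-a))=2.761602052; dist=6371·c=17594.167 ≈ 17594.2 km; running total=32948.0 km
Leg 2 bearing: y=sinΔλ·cosφ2=-0.26800851, x=cosφ1·sinφ2-sinφ1·cosφ2·cosΔλ=0.25641170; θ=atan2(y, x)=-46.2668° <0 so +360° → 313.7332° ≈ 313.7°
Leg 3: φ1=-0.4103548, φ2=0.8519284, Δφ=1.2622832, Δλ=0.8546476 rad; a=sin²(Δφ/2)+cosφ1·cosφ2·sin²(Δλ/2)=0.4518967442; c=2·atan2(√a, √(1-a))=1.474440784; dist=6371·c=9393.662 ≈ 9393.7 km; running total=42341.7 km
Leg 3 bearing: y=sinΔλ·cosφ2=0.49675766, x=cosφ1·sinφ2-sinφ1·cosφ2·cosΔλ=0.86254051; θ=atan2(y, x)=29.9387° ≈ 29.9°
Leg 4: φ1=0.8519284, φ2=0.9739688, Δφ=0.1220404, Δλ=0.6162251 rad; a=sin²(Δφ/2)+cosφ1·cosφ2·sin²(Δλ/2)=0.0377567265; c=2·atan2(√a, √(1-a))=0.391109827; dist=6371·c=2491.761 ≈ 2491.8 km; running total=44833.5 km
Leg 4 bearing: y=sinΔλ·cosφ2=0.32482513, x=cosφ1·sinφ2-sinφ1·cosφ2·cosΔλ=0.19953260; θ=atan2(y, x)=58.4386° ≈ 58.4°
Leg 5: φ1=0.9739688, φ2=0.6757321, Δφ=-0.2982366, Δλ=-0.8167739 rad; a=sin²(Δφ/2)+cosφ1·cosφ2·sin²(Δλ/2)=0.0912312052; c=2·atan2(√a, √(1-a))=0.613674323; dist=6371·c=3909.719 ≈ 3909.7 km; running total=48743.2 km
Leg 5 bearing: y=sinΔλ·cosφ2=-0.56875577, x=cosφ1·sinφ2-sinφ1·cosφ2·cosΔλ=-0.09027274; θ=atan2(y, x)=-99.0187° <0 so +360° → 260.9813° ≈ 261.0°
Leg 6: φ1=0.6757321, φ2=0.2398414, Δφ=-0.4358907, Δλ=1.9146716 rad; a=sin²(Δφ/2)+cosφ1·cosφ2·sin²(Δλ/2)=0.5534713824; c=2·atan2(√a, √(1-a))=1.677943994; dist=6371·c=10690.181 ≈ 10690.2 km; running total=59433.4 km
Leg 6 bearing: y=sinΔλ·cosφ2=0.91450671, x=cosφ1·sinφ2-sinφ1·cosφ2·cosΔλ=0.39018036; θ=atan2(y, x)=66.8942° ≈ 66.9°

Leg 1: dist=15353.8 km, bearing=342.9°
Leg 2: dist=17594.2 km, bearing=313.7°
Leg 3: dist=9393.7 km, bearing=29.9°
Leg 4: dist=2491.8 km, bearing=58.4°
Leg 5: dist=3909.7 km, bearing=261.0°
Leg 6: dist=10690.2 km, bearing=66.9°
Total: 59433.4 km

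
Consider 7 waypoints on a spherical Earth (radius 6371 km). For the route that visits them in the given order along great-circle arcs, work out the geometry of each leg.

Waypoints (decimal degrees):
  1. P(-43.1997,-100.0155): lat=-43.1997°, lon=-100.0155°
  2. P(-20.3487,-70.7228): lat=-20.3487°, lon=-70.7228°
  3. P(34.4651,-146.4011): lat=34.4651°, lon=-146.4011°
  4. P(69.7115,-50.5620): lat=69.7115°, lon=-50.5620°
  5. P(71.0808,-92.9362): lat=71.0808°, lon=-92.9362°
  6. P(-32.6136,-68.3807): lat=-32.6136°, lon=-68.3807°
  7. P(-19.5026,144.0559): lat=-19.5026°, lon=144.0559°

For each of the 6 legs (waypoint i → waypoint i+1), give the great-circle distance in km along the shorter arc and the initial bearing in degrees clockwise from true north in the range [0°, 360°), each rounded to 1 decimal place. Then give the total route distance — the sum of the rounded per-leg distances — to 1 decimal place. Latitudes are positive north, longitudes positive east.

Leg 1: dist=3722.3 km, bearing=56.3°
Leg 2: dist=10043.0 km, bearing=307.0°
Leg 3: dist=6659.1 km, bearing=23.5°
Leg 4: dist=1555.5 km, bearing=295.3°
Leg 5: dist=11692.8 km, bearing=158.7°
Leg 6: dist=13271.4 km, bearing=215.5°
Total: 46944.1 km

Leg 1: φ1=-0.7539770, φ2=-0.3551518, Δφ=0.3988252, Δλ=0.5112541 rad; a=sin²(Δφ/2)+cosφ1·cosφ2·sin²(Δλ/2)=0.0829387999; c=2·atan2(√a, √(1-a))=0.584256528; dist=6371·c=3722.298 ≈ 3722.3 km; running total=3722.3 km
Leg 1 bearing: y=sinΔλ·cosφ2=0.45873773, x=cosφ1·sinφ2-sinφ1·cosφ2·cosΔλ=0.30626707; θ=atan2(y, x)=56.2717° ≈ 56.3°
Leg 2: φ1=-0.3551518, φ2=0.6015295, Δφ=0.9566813, Δλ=-1.3208355 rad; a=sin²(Δφ/2)+cosφ1·cosφ2·sin²(Δλ/2)=0.5027823988; c=2·atan2(√a, √(1-a))=1.576361153; dist=6371·c=10042.997 ≈ 10043.0 km; running total=13765.3 km
Leg 2 bearing: y=sinΔλ·cosφ2=-0.79884823, x=cosφ1·sinφ2-sinφ1·cosφ2·cosΔλ=0.60150689; θ=atan2(y, x)=-53.0214° <0 so +360° → 306.9786° ≈ 307.0°
Leg 3: φ1=0.6015295, φ2=1.2166952, Δφ=0.6151657, Δλ=1.6727078 rad; a=sin²(Δφ/2)+cosφ1·cosφ2·sin²(Δλ/2)=0.2491448788; c=2·atan2(√a, √(1-a))=1.045221605; dist=6371·c=6659.107 ≈ 6659.1 km; running total=20424.4 km
Leg 3 bearing: y=sinΔλ·cosφ2=0.34494830, x=cosφ1·sinφ2-sinφ1·cosφ2·cosΔλ=0.79328274; θ=atan2(y, x)=23.5012° ≈ 23.5°
Leg 4: φ1=1.2166952, φ2=1.2405940, Δφ=0.0238988, Δλ=-0.7395693 rad; a=sin²(Δφ/2)+cosφ1·cosφ2·sin²(Δλ/2)=0.0148281162; c=2·atan2(√a, √(1-a))=0.244147434; dist=6371·c=1555.463 ≈ 1555.5 km; running total=21979.9 km
Leg 4 bearing: y=sinΔλ·cosφ2=-0.21852422, x=cosφ1·sinφ2-sinφ1·cosφ2·cosΔλ=0.10334476; θ=atan2(y, x)=-64.6895° <0 so +360° → 295.3105° ≈ 295.3°
Leg 5: φ1=1.2405940, φ2=-0.5692147, Δφ=-1.8098087, Δλ=0.4285743 rad; a=sin²(Δφ/2)+cosφ1·cosφ2·sin²(Δλ/2)=0.6307217715; c=2·atan2(√a, √(1-a))=1.835313788; dist=6371·c=11692.784 ≈ 11692.8 km; running total=33672.7 km
Leg 5 bearing: y=sinΔλ·cosφ2=0.35004857, x=cosφ1·sinφ2-sinφ1·cosφ2·cosΔλ=-0.89950724; θ=atan2(y, x)=158.7362° ≈ 158.7°
Leg 6: φ1=-0.5692147, φ2=-0.3403846, Δφ=0.2288301, Δλ=3.7077181 rad; a=sin²(Δφ/2)+cosφ1·cosφ2·sin²(Δλ/2)=0.7450934805; c=2·atan2(√a, √(1-a))=2.083100566; dist=6371·c=13271.434 ≈ 13271.4 km; running total=46944.1 km
Leg 6 bearing: y=sinΔλ·cosφ2=-0.50559275, x=cosφ1·sinφ2-sinφ1·cosφ2·cosΔλ=-0.70999487; θ=atan2(y, x)=-144.5450° <0 so +360° → 215.4550° ≈ 215.5°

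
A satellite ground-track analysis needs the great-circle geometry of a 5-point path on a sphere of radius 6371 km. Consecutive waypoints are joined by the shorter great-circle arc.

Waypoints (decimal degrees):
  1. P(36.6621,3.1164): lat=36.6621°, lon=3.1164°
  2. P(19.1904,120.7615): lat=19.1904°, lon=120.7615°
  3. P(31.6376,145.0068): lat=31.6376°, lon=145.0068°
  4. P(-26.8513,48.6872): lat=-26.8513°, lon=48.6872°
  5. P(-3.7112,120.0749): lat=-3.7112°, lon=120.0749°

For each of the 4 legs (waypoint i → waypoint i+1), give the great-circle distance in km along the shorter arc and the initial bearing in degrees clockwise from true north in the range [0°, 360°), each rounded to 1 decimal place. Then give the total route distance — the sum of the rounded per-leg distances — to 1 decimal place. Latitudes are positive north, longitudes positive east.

Leg 1: φ1=0.6398744, φ2=0.3349357, Δφ=-0.3049387, Δλ=2.0532943 rad; a=sin²(Δφ/2)+cosφ1·cosφ2·sin²(Δλ/2)=0.5776246206; c=2·atan2(√a, √(1-a))=1.726676075; dist=6371·c=11000.653 ≈ 11000.7 km; running total=11000.7 km
Leg 1 bearing: y=sinΔλ·cosφ2=0.83661386, x=cosφ1·sinφ2-sinφ1·cosφ2·cosΔλ=0.52533315; θ=atan2(y, x)=57.8741° ≈ 57.9°
Leg 2: φ1=0.3349357, φ2=0.5521803, Δφ=0.2172446, Δλ=0.4231603 rad; a=sin²(Δφ/2)+cosφ1·cosφ2·sin²(Δλ/2)=0.0472138012; c=2·atan2(√a, √(1-a))=0.438069159; dist=6371·c=2790.939 ≈ 2790.9 km; running total=13791.6 km
Leg 2 bearing: y=sinΔλ·cosφ2=0.34961532, x=cosφ1·sinφ2-sinφ1·cosφ2·cosΔλ=0.24022439; θ=atan2(y, x)=55.5066° ≈ 55.5°
Leg 3: φ1=0.5521803, φ2=-0.4686436, Δφ=-1.0208239, Δλ=-1.6810942 rad; a=sin²(Δφ/2)+cosφ1·cosφ2·sin²(Δλ/2)=0.6602678586; c=2·atan2(√a, √(1-a))=1.897091318; dist=6371·c=12086.369 ≈ 12086.4 km; running total=25878.0 km
Leg 3 bearing: y=sinΔλ·cosφ2=-0.88676030, x=cosφ1·sinφ2-sinφ1·cosφ2·cosΔλ=-0.33303608; θ=atan2(y, x)=-110.5844° <0 so +360° → 249.4156° ≈ 249.4°
Leg 4: φ1=-0.4686436, φ2=-0.0647727, Δφ=0.4038709, Δλ=1.2459504 rad; a=sin²(Δφ/2)+cosφ1·cosφ2·sin²(Δλ/2)=0.3433050457; c=2·atan2(√a, √(1-a))=1.252035651; dist=6371·c=7976.719 ≈ 7976.7 km; running total=33854.7 km
Leg 4 bearing: y=sinΔλ·cosφ2=0.94571257, x=cosφ1·sinφ2-sinφ1·cosφ2·cosΔλ=0.08610745; θ=atan2(y, x)=84.7975° ≈ 84.8°

Leg 1: dist=11000.7 km, bearing=57.9°
Leg 2: dist=2790.9 km, bearing=55.5°
Leg 3: dist=12086.4 km, bearing=249.4°
Leg 4: dist=7976.7 km, bearing=84.8°
Total: 33854.7 km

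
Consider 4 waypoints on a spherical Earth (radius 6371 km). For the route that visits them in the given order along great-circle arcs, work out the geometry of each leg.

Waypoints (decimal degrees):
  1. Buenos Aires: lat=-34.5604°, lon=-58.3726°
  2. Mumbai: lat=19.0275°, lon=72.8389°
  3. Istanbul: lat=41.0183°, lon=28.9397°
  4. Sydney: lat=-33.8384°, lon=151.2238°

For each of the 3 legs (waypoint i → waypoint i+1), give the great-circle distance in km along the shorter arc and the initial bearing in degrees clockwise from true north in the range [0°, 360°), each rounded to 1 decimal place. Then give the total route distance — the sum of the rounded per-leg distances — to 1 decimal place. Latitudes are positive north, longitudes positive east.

Leg 1: dist=14928.7 km, bearing=96.8°
Leg 2: dist=4813.3 km, bearing=310.3°
Leg 3: dist=14949.3 km, bearing=100.4°
Total: 34691.3 km

Leg 1: φ1=-0.6031928, φ2=0.3320925, Δφ=0.9352853, Δλ=2.2900727 rad; a=sin²(Δφ/2)+cosφ1·cosφ2·sin²(Δλ/2)=0.8489364694; c=2·atan2(√a, √(1-a))=2.343219673; dist=6371·c=14928.653 ≈ 14928.7 km; running total=14928.7 km
Leg 1 bearing: y=sinΔλ·cosφ2=0.71117962, x=cosφ1·sinφ2-sinφ1·cosφ2·cosΔλ=-0.08483461; θ=atan2(y, x)=96.8025° ≈ 96.8°
Leg 2: φ1=0.3320925, φ2=0.7159044, Δφ=0.3838119, Δλ=-0.7661856 rad; a=sin²(Δφ/2)+cosφ1·cosφ2·sin²(Δλ/2)=0.1360366129; c=2·atan2(√a, √(1-a))=0.755502966; dist=6371·c=4813.309 ≈ 4813.3 km; running total=19742.0 km
Leg 2 bearing: y=sinΔλ·cosφ2=-0.52316409, x=cosφ1·sinφ2-sinφ1·cosφ2·cosΔλ=0.44319516; θ=atan2(y, x)=-49.7306° <0 so +360° → 310.2694° ≈ 310.3°
Leg 3: φ1=0.7159044, φ2=-0.5905915, Δφ=-1.3064959, Δλ=2.1342602 rad; a=sin²(Δφ/2)+cosφ1·cosφ2·sin²(Δλ/2)=0.8500959581; c=2·atan2(√a, √(1-a))=2.346462595; dist=6371·c=14949.313 ≈ 14949.3 km; running total=34691.3 km
Leg 3 bearing: y=sinΔλ·cosφ2=0.70220730, x=cosφ1·sinφ2-sinφ1·cosφ2·cosΔλ=-0.12898136; θ=atan2(y, x)=100.4081° ≈ 100.4°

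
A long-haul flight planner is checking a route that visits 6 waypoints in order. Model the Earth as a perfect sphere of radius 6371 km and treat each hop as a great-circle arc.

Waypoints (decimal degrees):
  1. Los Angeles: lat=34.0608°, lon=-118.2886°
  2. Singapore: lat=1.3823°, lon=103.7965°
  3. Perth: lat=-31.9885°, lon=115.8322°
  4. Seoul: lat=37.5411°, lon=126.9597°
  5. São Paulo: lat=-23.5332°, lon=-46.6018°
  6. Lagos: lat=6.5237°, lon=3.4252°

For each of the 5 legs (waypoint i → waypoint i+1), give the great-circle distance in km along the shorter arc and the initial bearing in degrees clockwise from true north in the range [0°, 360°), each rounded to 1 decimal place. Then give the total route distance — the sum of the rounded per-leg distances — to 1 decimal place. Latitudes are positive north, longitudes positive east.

Leg 1: φ1=0.5944731, φ2=0.0241257, Δφ=-0.5703474, Δλ=3.8761162 rad; a=sin²(Δφ/2)+cosφ1·cosφ2·sin²(Δλ/2)=0.8005699481; c=2·atan2(√a, √(1-a))=2.215723068; dist=6371·c=14116.372 ≈ 14116.4 km; running total=14116.4 km
Leg 1 bearing: y=sinΔλ·cosφ2=-0.67003860, x=cosφ1·sinφ2-sinφ1·cosφ2·cosΔλ=0.43552164; θ=atan2(y, x)=-56.9763° <0 so +360° → 303.0237° ≈ 303.0°
Leg 2: φ1=0.0241257, φ2=-0.5583046, Δφ=-0.5824303, Δλ=0.2100626 rad; a=sin²(Δφ/2)+cosφ1·cosφ2·sin²(Δλ/2)=0.0917552601; c=2·atan2(√a, √(1-a))=0.615492008; dist=6371·c=3921.300 ≈ 3921.3 km; running total=18037.7 km
Leg 2 bearing: y=sinΔλ·cosφ2=0.17685811, x=cosφ1·sinφ2-sinφ1·cosφ2·cosΔλ=-0.54960544; θ=atan2(y, x)=162.1623° ≈ 162.2°
Leg 3: φ1=-0.5583046, φ2=0.6552158, Δφ=1.2135204, Δλ=0.1942115 rad; a=sin²(Δφ/2)+cosφ1·cosφ2·sin²(Δλ/2)=0.3314598806; c=2·atan2(√a, √(1-a))=1.226982418; dist=6371·c=7817.105 ≈ 7817.1 km; running total=25854.8 km
Leg 3 bearing: y=sinΔλ·cosφ2=0.15302727, x=cosφ1·sinφ2-sinφ1·cosφ2·cosΔλ=0.92895617; θ=atan2(y, x)=9.3543° ≈ 9.4°
Leg 4: φ1=0.6552158, φ2=-0.4107318, Δφ=-1.0659476, Δλ=-3.0292196 rad; a=sin²(Δφ/2)+cosφ1·cosφ2·sin²(Δλ/2)=0.9828386093; c=2·atan2(√a, √(1-a))=2.878834435; dist=6371·c=18341.054 ≈ 18341.1 km; running total=44195.9 km
Leg 4 bearing: y=sinΔλ·cosφ2=-0.10281014, x=cosφ1·sinφ2-sinφ1·cosφ2·cosΔλ=0.23853215; θ=atan2(y, x)=-23.3166° <0 so +360° → 336.6834° ≈ 336.7°
Leg 5: φ1=-0.4107318, φ2=0.1138600, Δφ=0.5245919, Δλ=0.8731359 rad; a=sin²(Δφ/2)+cosφ1·cosφ2·sin²(Δλ/2)=0.2300912452; c=2·atan2(√a, √(1-a))=1.000576023; dist=6371·c=6374.670 ≈ 6374.7 km; running total=50570.6 km
Leg 5 bearing: y=sinΔλ·cosφ2=0.76138512, x=cosφ1·sinφ2-sinφ1·cosφ2·cosΔλ=0.35901219; θ=atan2(y, x)=64.7549° ≈ 64.8°

Leg 1: dist=14116.4 km, bearing=303.0°
Leg 2: dist=3921.3 km, bearing=162.2°
Leg 3: dist=7817.1 km, bearing=9.4°
Leg 4: dist=18341.1 km, bearing=336.7°
Leg 5: dist=6374.7 km, bearing=64.8°
Total: 50570.6 km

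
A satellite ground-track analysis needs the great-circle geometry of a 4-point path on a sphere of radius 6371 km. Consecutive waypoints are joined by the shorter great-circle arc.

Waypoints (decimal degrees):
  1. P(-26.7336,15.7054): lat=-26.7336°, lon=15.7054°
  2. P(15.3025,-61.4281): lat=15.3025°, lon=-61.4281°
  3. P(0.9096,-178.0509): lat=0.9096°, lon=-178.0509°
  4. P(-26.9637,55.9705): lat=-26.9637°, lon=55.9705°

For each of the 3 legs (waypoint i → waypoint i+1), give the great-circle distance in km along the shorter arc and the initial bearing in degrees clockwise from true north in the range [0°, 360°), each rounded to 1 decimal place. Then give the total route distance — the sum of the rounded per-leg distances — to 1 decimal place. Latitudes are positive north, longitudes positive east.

Leg 1: dist=9541.4 km, bearing=289.5°
Leg 2: dist=12825.2 km, bearing=278.5°
Leg 3: dist=13572.0 km, bearing=238.3°
Total: 35938.6 km

Leg 1: φ1=-0.4665893, φ2=0.2670790, Δφ=0.7336683, Δλ=-1.3462335 rad; a=sin²(Δφ/2)+cosφ1·cosφ2·sin²(Δλ/2)=0.4634469909; c=2·atan2(√a, √(1-a))=1.497625033; dist=6371·c=9541.369 ≈ 9541.4 km; running total=9541.4 km
Leg 1 bearing: y=sinΔλ·cosφ2=-0.94032766, x=cosφ1·sinφ2-sinφ1·cosφ2·cosΔλ=0.33232424; θ=atan2(y, x)=-70.5359° <0 so +360° → 289.4641° ≈ 289.5°
Leg 2: φ1=0.2670790, φ2=0.0158755, Δφ=-0.2512035, Δλ=-2.0354518 rad; a=sin²(Δφ/2)+cosφ1·cosφ2·sin²(Δλ/2)=0.7139916405; c=2·atan2(√a, √(1-a))=2.013056511; dist=6371·c=12825.183 ≈ 12825.2 km; running total=22366.6 km
Leg 2 bearing: y=sinΔλ·cosφ2=-0.89386333, x=cosφ1·sinφ2-sinφ1·cosφ2·cosΔλ=0.13356141; θ=atan2(y, x)=-81.5017° <0 so +360° → 278.4983° ≈ 278.5°
Leg 3: φ1=0.0158755, φ2=-0.4706053, Δφ=-0.4864809, Δλ=4.0844440 rad; a=sin²(Δφ/2)+cosφ1·cosφ2·sin²(Δλ/2)=0.7653760899; c=2·atan2(√a, √(1-a))=2.130284145; dist=6371·c=13572.040 ≈ 13572.0 km; running total=35938.6 km
Leg 3 bearing: y=sinΔλ·cosφ2=-0.72126759, x=cosφ1·sinφ2-sinφ1·cosφ2·cosΔλ=-0.44505638; θ=atan2(y, x)=-121.6766° <0 so +360° → 238.3234° ≈ 238.3°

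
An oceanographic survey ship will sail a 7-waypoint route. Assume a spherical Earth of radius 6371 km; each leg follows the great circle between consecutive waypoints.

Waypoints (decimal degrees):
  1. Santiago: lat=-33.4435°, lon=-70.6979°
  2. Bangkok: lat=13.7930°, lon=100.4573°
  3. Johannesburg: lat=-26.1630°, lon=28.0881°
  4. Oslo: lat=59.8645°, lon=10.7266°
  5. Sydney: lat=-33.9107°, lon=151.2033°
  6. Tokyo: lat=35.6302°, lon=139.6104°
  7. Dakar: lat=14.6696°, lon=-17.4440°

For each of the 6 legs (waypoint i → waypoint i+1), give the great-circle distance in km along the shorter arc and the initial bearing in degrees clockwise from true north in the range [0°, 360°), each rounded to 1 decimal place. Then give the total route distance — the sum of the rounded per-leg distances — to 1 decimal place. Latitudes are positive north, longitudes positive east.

Leg 1: dist=17654.3 km, bearing=155.6°
Leg 2: dist=8991.0 km, bearing=240.0°
Leg 3: dist=9696.8 km, bearing=351.4°
Leg 4: dist=15956.8 km, bearing=62.6°
Leg 5: dist=7825.9 km, bearing=350.0°
Leg 6: dist=13922.6 km, bearing=332.5°
Total: 74047.4 km

Leg 1: φ1=-0.5836992, φ2=0.2407333, Δφ=0.8244325, Δλ=2.9872218 rad; a=sin²(Δφ/2)+cosφ1·cosφ2·sin²(Δλ/2)=0.9660624516; c=2·atan2(√a, √(1-a))=2.771033229; dist=6371·c=17654.253 ≈ 17654.3 km; running total=17654.3 km
Leg 1 bearing: y=sinΔλ·cosφ2=0.14932462, x=cosφ1·sinφ2-sinφ1·cosφ2·cosΔλ=-0.32991714; θ=atan2(y, x)=155.6479° ≈ 155.6°
Leg 2: φ1=0.2407333, φ2=-0.4566305, Δφ=-0.6973638, Δλ=-1.2630808 rad; a=sin²(Δφ/2)+cosφ1·cosφ2·sin²(Δλ/2)=0.4205563317; c=2·atan2(√a, √(1-a))=1.411232756; dist=6371·c=8990.964 ≈ 8991.0 km; running total=26645.3 km
Leg 2 bearing: y=sinΔλ·cosφ2=-0.85538388, x=cosφ1·sinφ2-sinφ1·cosφ2·cosΔλ=-0.49302458; θ=atan2(y, x)=-119.9582° <0 so +360° → 240.0418° ≈ 240.0°
Leg 3: φ1=-0.4566305, φ2=1.0448326, Δφ=1.5014631, Δλ=-0.3030153 rad; a=sin²(Δφ/2)+cosφ1·cosφ2·sin²(Δλ/2)=0.4756257925; c=2·atan2(√a, √(1-a))=1.522028583; dist=6371·c=9696.844 ≈ 9696.8 km; running total=36342.1 km
Leg 3 bearing: y=sinΔλ·cosφ2=-0.14981049, x=cosφ1·sinφ2-sinφ1·cosφ2·cosΔλ=0.98751223; θ=atan2(y, x)=-8.6263° <0 so +360° → 351.3737° ≈ 351.4°
Leg 4: φ1=1.0448326, φ2=-0.5918534, Δφ=-1.6366860, Δλ=2.4517809 rad; a=sin²(Δφ/2)+cosφ1·cosφ2·sin²(Δλ/2)=0.9019431077; c=2·atan2(√a, √(1-a))=2.504596829; dist=6371·c=15956.786 ≈ 15956.8 km; running total=52298.9 km
Leg 4 bearing: y=sinΔλ·cosφ2=0.52814685, x=cosφ1·sinφ2-sinφ1·cosφ2·cosΔλ=0.27354681; θ=atan2(y, x)=62.6187° ≈ 62.6°
Leg 5: φ1=-0.5918534, φ2=0.6218643, Δφ=1.2137177, Δλ=-0.2023343 rad; a=sin²(Δφ/2)+cosφ1·cosφ2·sin²(Δλ/2)=0.3321109678; c=2·atan2(√a, √(1-a))=1.228365196; dist=6371·c=7825.915 ≈ 7825.9 km; running total=60124.8 km
Leg 5 bearing: y=sinΔλ·cosφ2=-0.16333623, x=cosφ1·sinφ2-sinφ1·cosφ2·cosΔλ=0.92767148; θ=atan2(y, x)=-9.9858° <0 so +360° → 350.0142° ≈ 350.0°
Leg 6: φ1=0.6218643, φ2=0.2560328, Δφ=-0.3658315, Δλ=-2.7411164 rad; a=sin²(Δφ/2)+cosφ1·cosφ2·sin²(Δλ/2)=0.7882774802; c=2·atan2(√a, √(1-a))=2.185302320; dist=6371·c=13922.561 ≈ 13922.6 km; running total=74047.4 km
Leg 6 bearing: y=sinΔλ·cosφ2=-0.37714851, x=cosφ1·sinφ2-sinφ1·cosφ2·cosΔλ=0.72480575; θ=atan2(y, x)=-27.4900° <0 so +360° → 332.5100° ≈ 332.5°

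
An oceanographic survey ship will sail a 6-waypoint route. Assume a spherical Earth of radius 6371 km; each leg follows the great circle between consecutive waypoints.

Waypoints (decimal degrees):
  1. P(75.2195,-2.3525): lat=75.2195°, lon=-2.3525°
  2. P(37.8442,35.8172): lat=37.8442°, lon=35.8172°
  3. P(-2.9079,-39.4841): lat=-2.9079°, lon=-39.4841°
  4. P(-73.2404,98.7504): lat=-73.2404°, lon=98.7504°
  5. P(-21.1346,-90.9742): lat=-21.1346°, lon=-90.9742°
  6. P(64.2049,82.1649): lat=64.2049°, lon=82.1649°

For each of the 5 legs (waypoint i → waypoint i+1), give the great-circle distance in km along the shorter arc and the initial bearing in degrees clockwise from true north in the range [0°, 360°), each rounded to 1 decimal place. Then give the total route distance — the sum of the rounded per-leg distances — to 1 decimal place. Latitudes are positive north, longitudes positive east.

Leg 1: dist=4589.1 km, bearing=132.3°
Leg 2: dist=8925.7 km, bearing=258.6°
Leg 3: dist=11071.5 km, bearing=168.8°
Leg 4: dist=9496.4 km, bearing=170.9°
Leg 5: dist=15198.8 km, bearing=4.3°
Total: 49281.5 km

Leg 1: φ1=1.3128279, φ2=0.6605059, Δφ=-0.6523220, Δλ=0.6661869 rad; a=sin²(Δφ/2)+cosφ1·cosφ2·sin²(Δλ/2)=0.1241996242; c=2·atan2(√a, √(1-a))=0.720310807; dist=6371·c=4589.100 ≈ 4589.1 km; running total=4589.1 km
Leg 1 bearing: y=sinΔλ·cosφ2=0.48801770, x=cosφ1·sinφ2-sinφ1·cosφ2·cosΔλ=-0.44377363; θ=atan2(y, x)=132.2815° ≈ 132.3°
Leg 2: φ1=0.6605059, φ2=-0.0507524, Δφ=-0.7112583, Δλ=-1.3142556 rad; a=sin²(Δφ/2)+cosφ1·cosφ2·sin²(Δλ/2)=0.4155056732; c=2·atan2(√a, √(1-a))=1.400992852; dist=6371·c=8925.725 ≈ 8925.7 km; running total=13514.8 km
Leg 2 bearing: y=sinΔλ·cosφ2=-0.96602802, x=cosφ1·sinφ2-sinφ1·cosφ2·cosΔλ=-0.19553183; θ=atan2(y, x)=-101.4425° <0 so +360° → 258.5575° ≈ 258.6°
Leg 3: φ1=-0.0507524, φ2=-1.2782861, Δφ=-1.2275337, Δλ=2.4126472 rad; a=sin²(Δφ/2)+cosφ1·cosφ2·sin²(Δλ/2)=0.5831129964; c=2·atan2(√a, √(1-a))=1.737797498; dist=6371·c=11071.508 ≈ 11071.5 km; running total=24586.3 km
Leg 3 bearing: y=sinΔλ·cosφ2=0.19206964, x=cosφ1·sinφ2-sinφ1·cosφ2·cosΔλ=-0.96720121; θ=atan2(y, x)=168.7682° ≈ 168.8°
Leg 4: φ1=-1.2782861, φ2=-0.3688684, Δφ=0.9094178, Δλ=-3.3113189 rad; a=sin²(Δφ/2)+cosφ1·cosφ2·sin²(Δλ/2)=0.4599256698; c=2·atan2(√a, √(1-a))=1.490561607; dist=6371·c=9496.368 ≈ 9496.4 km; running total=34082.7 km
Leg 4 bearing: y=sinΔλ·cosφ2=0.15755084, x=cosφ1·sinφ2-sinφ1·cosφ2·cosΔλ=-0.98425298; θ=atan2(y, x)=170.9057° ≈ 170.9°
Leg 5: φ1=-0.3688684, φ2=1.1205869, Δφ=1.4894553, Δλ=3.0218474 rad; a=sin²(Δφ/2)+cosφ1·cosφ2·sin²(Δλ/2)=0.8638049331; c=2·atan2(√a, √(1-a))=2.385627604; dist=6371·c=15198.833 ≈ 15198.8 km; running total=49281.5 km
Leg 5 bearing: y=sinΔλ·cosφ2=0.05198322, x=cosφ1·sinφ2-sinφ1·cosφ2·cosΔλ=0.68401873; θ=atan2(y, x)=4.3459° ≈ 4.3°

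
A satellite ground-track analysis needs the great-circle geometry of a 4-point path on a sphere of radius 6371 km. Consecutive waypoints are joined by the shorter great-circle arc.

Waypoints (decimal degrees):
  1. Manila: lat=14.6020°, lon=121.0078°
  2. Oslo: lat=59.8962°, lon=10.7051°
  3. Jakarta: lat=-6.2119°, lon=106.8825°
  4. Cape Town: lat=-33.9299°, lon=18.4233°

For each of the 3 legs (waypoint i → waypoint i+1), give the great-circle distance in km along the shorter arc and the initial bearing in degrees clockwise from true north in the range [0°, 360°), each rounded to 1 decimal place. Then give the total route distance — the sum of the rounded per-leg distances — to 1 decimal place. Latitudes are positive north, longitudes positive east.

Leg 1: φ1=0.2548530, φ2=1.0453859, Δφ=0.7905329, Δλ=-1.9251453 rad; a=sin²(Δφ/2)+cosφ1·cosφ2·sin²(Δλ/2)=0.4751568961; c=2·atan2(√a, √(1-a))=1.521089653; dist=6371·c=9690.862 ≈ 9690.9 km; running total=9690.9 km
Leg 1 bearing: y=sinΔλ·cosφ2=-0.47040698, x=cosφ1·sinφ2-sinφ1·cosφ2·cosΔλ=0.88104969; θ=atan2(y, x)=-28.0985° <0 so +360° → 331.9015° ≈ 331.9°
Leg 2: φ1=1.0453859, φ2=-0.1084181, Δφ=-1.1538040, Δλ=1.6786123 rad; a=sin²(Δφ/2)+cosφ1·cosφ2·sin²(Δλ/2)=0.5736331391; c=2·atan2(√a, √(1-a))=1.718600171; dist=6371·c=10949.202 ≈ 10949.2 km; running total=20640.1 km
Leg 2 bearing: y=sinΔλ·cosφ2=0.98835609, x=cosφ1·sinφ2-sinφ1·cosφ2·cosΔλ=0.03827376; θ=atan2(y, x)=87.7823° ≈ 87.8°
Leg 3: φ1=-0.1084181, φ2=-0.5921885, Δφ=-0.4837704, Δλ=-1.5439043 rad; a=sin²(Δφ/2)+cosφ1·cosφ2·sin²(Δλ/2)=0.4587113306; c=2·atan2(√a, √(1-a))=1.488124849; dist=6371·c=9480.843 ≈ 9480.8 km; running total=30120.9 km
Leg 3 bearing: y=sinΔλ·cosφ2=-0.82942111, x=cosφ1·sinφ2-sinφ1·cosφ2·cosΔλ=-0.55248675; θ=atan2(y, x)=-123.6680° <0 so +360° → 236.3320° ≈ 236.3°

Leg 1: dist=9690.9 km, bearing=331.9°
Leg 2: dist=10949.2 km, bearing=87.8°
Leg 3: dist=9480.8 km, bearing=236.3°
Total: 30120.9 km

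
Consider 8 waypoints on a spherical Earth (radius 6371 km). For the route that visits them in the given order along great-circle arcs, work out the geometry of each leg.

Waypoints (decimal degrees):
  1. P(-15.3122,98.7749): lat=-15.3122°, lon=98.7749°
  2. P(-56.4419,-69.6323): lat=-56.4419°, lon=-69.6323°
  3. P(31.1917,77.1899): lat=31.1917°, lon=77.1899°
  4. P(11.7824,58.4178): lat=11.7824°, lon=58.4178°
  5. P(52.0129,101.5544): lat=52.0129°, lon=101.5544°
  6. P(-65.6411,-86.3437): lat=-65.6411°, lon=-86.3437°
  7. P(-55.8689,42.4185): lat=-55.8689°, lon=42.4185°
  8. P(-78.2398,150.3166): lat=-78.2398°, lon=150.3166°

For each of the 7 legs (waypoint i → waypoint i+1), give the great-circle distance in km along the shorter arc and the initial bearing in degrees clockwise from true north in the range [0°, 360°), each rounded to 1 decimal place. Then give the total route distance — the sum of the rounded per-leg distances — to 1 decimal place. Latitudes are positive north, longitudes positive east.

Leg 1: dist=11963.6 km, bearing=186.7°
Leg 2: dist=16215.4 km, bearing=123.5°
Leg 3: dist=2893.5 km, bearing=225.9°
Leg 4: dist=5903.0 km, bearing=31.8°
Leg 5: dist=18435.9 km, bearing=166.6°
Leg 6: dist=5834.4 km, bearing=146.5°
Leg 7: dist=4355.9 km, bearing=162.1°
Total: 65601.7 km

Leg 1: φ1=-0.2672483, φ2=-0.9850970, Δφ=-0.7178487, Δλ=-2.9392601 rad; a=sin²(Δφ/2)+cosφ1·cosφ2·sin²(Δλ/2)=0.6511098356; c=2·atan2(√a, √(1-a))=1.877816682; dist=6371·c=11963.570 ≈ 11963.6 km; running total=11963.6 km
Leg 1 bearing: y=sinΔλ·cosφ2=-0.11108427, x=cosφ1·sinφ2-sinφ1·cosφ2·cosΔλ=-0.94674366; θ=atan2(y, x)=-173.3079° <0 so +360° → 186.6921° ≈ 186.7°
Leg 2: φ1=-0.9850970, φ2=0.5443979, Δφ=1.5294949, Δλ=2.5625308 rad; a=sin²(Δφ/2)+cosφ1·cosφ2·sin²(Δλ/2)=0.9136822080; c=2·atan2(√a, √(1-a))=2.545195219; dist=6371·c=16215.439 ≈ 16215.4 km; running total=28179.0 km
Leg 2 bearing: y=sinΔλ·cosφ2=0.46812972, x=cosφ1·sinφ2-sinφ1·cosφ2·cosΔλ=-0.31035897; θ=atan2(y, x)=123.5434° ≈ 123.5°
Leg 3: φ1=0.5443979, φ2=0.2056417, Δφ=-0.3387562, Δλ=-0.3276350 rad; a=sin²(Δφ/2)+cosφ1·cosφ2·sin²(Δλ/2)=0.0506883390; c=2·atan2(√a, √(1-a))=0.454174902; dist=6371·c=2893.548 ≈ 2893.5 km; running total=31072.5 km
Leg 3 bearing: y=sinΔλ·cosφ2=-0.31502432, x=cosφ1·sinφ2-sinφ1·cosφ2·cosΔλ=-0.30534539; θ=atan2(y, x)=-134.1062° <0 so +360° → 225.8938° ≈ 225.9°
Leg 4: φ1=0.2056417, φ2=0.9077964, Δφ=0.7021547, Δλ=0.7528757 rad; a=sin²(Δφ/2)+cosφ1·cosφ2·sin²(Δλ/2)=0.1996961292; c=2·atan2(√a, √(1-a))=0.926535324; dist=6371·c=5902.957 ≈ 5903.0 km; running total=36975.5 km
Leg 4 bearing: y=sinΔλ·cosφ2=0.42083109, x=cosφ1·sinφ2-sinφ1·cosφ2·cosΔλ=0.67983199; θ=atan2(y, x)=31.7584° ≈ 31.8°
Leg 5: φ1=0.9077964, φ2=-1.1456533, Δφ=-2.0534497, Δλ=-3.2794405 rad; a=sin²(Δφ/2)+cosφ1·cosφ2·sin²(Δλ/2)=0.9847185336; c=2·atan2(√a, √(1-a))=2.893722138; dist=6371·c=18435.904 ≈ 18435.9 km; running total=55411.4 km
Leg 5 bearing: y=sinΔλ·cosφ2=0.05667560, x=cosφ1·sinφ2-sinφ1·cosφ2·cosΔλ=-0.23870410; θ=atan2(y, x)=166.6436° ≈ 166.6°
Leg 6: φ1=-1.1456533, φ2=-0.9750963, Δφ=0.1705571, Δλ=2.2473243 rad; a=sin²(Δφ/2)+cosφ1·cosφ2·sin²(Δλ/2)=0.1954108527; c=2·atan2(√a, √(1-a))=0.915772304; dist=6371·c=5834.385 ≈ 5834.4 km; running total=61245.8 km
Leg 6 bearing: y=sinΔλ·cosφ2=0.43750933, x=cosφ1·sinφ2-sinφ1·cosφ2·cosΔλ=-0.66142830; θ=atan2(y, x)=146.5169° ≈ 146.5°
Leg 7: φ1=-0.9750963, φ2=-1.3655421, Δφ=-0.3904459, Δλ=1.8831771 rad; a=sin²(Δφ/2)+cosφ1·cosφ2·sin²(Δλ/2)=0.1123823426; c=2·atan2(√a, √(1-a))=0.683708790; dist=6371·c=4355.909 ≈ 4355.9 km; running total=65601.7 km
Leg 7 bearing: y=sinΔλ·cosφ2=0.19395228, x=cosφ1·sinφ2-sinφ1·cosφ2·cosΔλ=-0.60115948; θ=atan2(y, x)=162.1187° ≈ 162.1°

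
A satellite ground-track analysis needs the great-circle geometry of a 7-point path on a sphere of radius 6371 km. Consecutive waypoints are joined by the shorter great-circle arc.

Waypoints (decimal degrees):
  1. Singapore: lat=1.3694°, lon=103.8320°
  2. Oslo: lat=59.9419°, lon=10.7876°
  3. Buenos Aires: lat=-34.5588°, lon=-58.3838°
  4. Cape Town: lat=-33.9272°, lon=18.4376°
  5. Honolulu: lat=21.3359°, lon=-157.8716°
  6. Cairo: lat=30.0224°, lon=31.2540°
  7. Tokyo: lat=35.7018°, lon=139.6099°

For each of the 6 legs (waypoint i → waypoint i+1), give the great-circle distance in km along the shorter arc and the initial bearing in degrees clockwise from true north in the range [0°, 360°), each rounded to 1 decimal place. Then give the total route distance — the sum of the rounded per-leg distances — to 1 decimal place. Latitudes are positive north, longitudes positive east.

Leg 1: φ1=0.0239005, φ2=1.0461835, Δφ=1.0222830, Δλ=-1.6239311 rad; a=sin²(Δφ/2)+cosφ1·cosφ2·sin²(Δλ/2)=0.5029547777; c=2·atan2(√a, √(1-a))=1.576705917; dist=6371·c=10045.193 ≈ 10045.2 km; running total=10045.2 km
Leg 1 bearing: y=sinΔλ·cosφ2=-0.50017102, x=cosφ1·sinφ2-sinφ1·cosφ2·cosΔλ=0.86590648; θ=atan2(y, x)=-30.0119° <0 so +360° → 329.9881° ≈ 330.0°
Leg 2: φ1=1.0461835, φ2=-0.6031648, Δφ=-1.6493484, Δλ=-1.2072687 rad; a=sin²(Δφ/2)+cosφ1·cosφ2·sin²(Δλ/2)=0.6721470621; c=2·atan2(√a, √(1-a))=1.922283166; dist=6371·c=12246.866 ≈ 12246.9 km; running total=22292.1 km
Leg 2 bearing: y=sinΔλ·cosφ2=-0.76972445, x=cosφ1·sinφ2-sinφ1·cosφ2·cosΔλ=-0.53757402; θ=atan2(y, x)=-124.9304° <0 so +360° → 235.0696° ≈ 235.1°
Leg 3: φ1=-0.6031648, φ2=-0.5921413, Δφ=0.0110235, Δλ=1.3407864 rad; a=sin²(Δφ/2)+cosφ1·cosφ2·sin²(Δλ/2)=0.2638016306; c=2·atan2(√a, √(1-a))=1.078788240; dist=6371·c=6872.960 ≈ 6873.0 km; running total=29165.1 km
Leg 3 bearing: y=sinΔλ·cosφ2=0.80789529, x=cosφ1·sinφ2-sinφ1·cosφ2·cosΔλ=-0.35234433; θ=atan2(y, x)=113.5633° ≈ 113.6°
Leg 4: φ1=-0.5921413, φ2=0.3723817, Δφ=0.9645230, Δλ=-3.0771760 rad; a=sin²(Δφ/2)+cosφ1·cosφ2·sin²(Δλ/2)=0.9871734487; c=2·atan2(√a, √(1-a))=2.914596885; dist=6371·c=18568.897 ≈ 18568.9 km; running total=47734.0 km
Leg 4 bearing: y=sinΔλ·cosφ2=-0.05996023, x=cosφ1·sinφ2-sinφ1·cosφ2·cosΔλ=-0.21691679; θ=atan2(y, x)=-164.5481° <0 so +360° → 195.4519° ≈ 195.5°
Leg 5: φ1=0.3723817, φ2=0.5239897, Δφ=0.1516080, Δλ=3.3008644 rad; a=sin²(Δφ/2)+cosφ1·cosφ2·sin²(Δλ/2)=0.8071202643; c=2·atan2(√a, √(1-a))=2.232219503; dist=6371·c=14221.470 ≈ 14221.5 km; running total=61955.5 km
Leg 5 bearing: y=sinΔλ·cosφ2=-0.13731995, x=cosφ1·sinφ2-sinφ1·cosφ2·cosΔλ=0.77707902; θ=atan2(y, x)=-10.0214° <0 so +360° → 349.9786° ≈ 350.0°
Leg 6: φ1=0.5239897, φ2=0.6231140, Δφ=0.0991242, Δλ=1.8911672 rad; a=sin²(Δφ/2)+cosφ1·cosφ2·sin²(Δλ/2)=0.4647207952; c=2·atan2(√a, √(1-a))=1.500179240; dist=6371·c=9557.642 ≈ 9557.6 km; running total=71513.1 km
Leg 6 bearing: y=sinΔλ·cosφ2=0.77074625, x=cosφ1·sinφ2-sinφ1·cosφ2·cosΔλ=0.63322329; θ=atan2(y, x)=50.5944° ≈ 50.6°

Leg 1: dist=10045.2 km, bearing=330.0°
Leg 2: dist=12246.9 km, bearing=235.1°
Leg 3: dist=6873.0 km, bearing=113.6°
Leg 4: dist=18568.9 km, bearing=195.5°
Leg 5: dist=14221.5 km, bearing=350.0°
Leg 6: dist=9557.6 km, bearing=50.6°
Total: 71513.1 km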